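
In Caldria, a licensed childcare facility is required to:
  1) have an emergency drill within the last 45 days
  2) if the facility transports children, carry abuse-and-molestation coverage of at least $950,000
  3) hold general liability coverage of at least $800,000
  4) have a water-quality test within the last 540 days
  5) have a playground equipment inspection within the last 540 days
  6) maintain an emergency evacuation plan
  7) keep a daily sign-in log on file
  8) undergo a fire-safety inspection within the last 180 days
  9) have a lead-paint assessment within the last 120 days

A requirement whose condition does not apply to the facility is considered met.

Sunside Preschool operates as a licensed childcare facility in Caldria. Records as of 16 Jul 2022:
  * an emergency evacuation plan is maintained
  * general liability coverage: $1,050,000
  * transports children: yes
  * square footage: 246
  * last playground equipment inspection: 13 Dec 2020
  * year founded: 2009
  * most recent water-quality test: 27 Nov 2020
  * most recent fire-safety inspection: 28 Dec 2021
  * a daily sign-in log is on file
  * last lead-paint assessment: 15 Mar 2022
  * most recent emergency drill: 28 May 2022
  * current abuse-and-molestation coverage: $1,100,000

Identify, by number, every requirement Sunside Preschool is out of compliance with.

1, 4, 5, 8, 9

1. emergency drill 49 days ago vs limit 45 → not met
2. condition 'transports children' holds; abuse-and-molestation coverage $1,100,000 ≥ $950,000 → met
3. general liability coverage $1,050,000 ≥ $800,000 → met
4. water-quality test 596 days ago vs limit 540 → not met
5. playground equipment inspection 580 days ago vs limit 540 → not met
6. emergency evacuation plan present → met
7. daily sign-in log present → met
8. fire-safety inspection 200 days ago vs limit 180 → not met
9. lead-paint assessment 123 days ago vs limit 120 → not met
Not met: 1, 4, 5, 8, 9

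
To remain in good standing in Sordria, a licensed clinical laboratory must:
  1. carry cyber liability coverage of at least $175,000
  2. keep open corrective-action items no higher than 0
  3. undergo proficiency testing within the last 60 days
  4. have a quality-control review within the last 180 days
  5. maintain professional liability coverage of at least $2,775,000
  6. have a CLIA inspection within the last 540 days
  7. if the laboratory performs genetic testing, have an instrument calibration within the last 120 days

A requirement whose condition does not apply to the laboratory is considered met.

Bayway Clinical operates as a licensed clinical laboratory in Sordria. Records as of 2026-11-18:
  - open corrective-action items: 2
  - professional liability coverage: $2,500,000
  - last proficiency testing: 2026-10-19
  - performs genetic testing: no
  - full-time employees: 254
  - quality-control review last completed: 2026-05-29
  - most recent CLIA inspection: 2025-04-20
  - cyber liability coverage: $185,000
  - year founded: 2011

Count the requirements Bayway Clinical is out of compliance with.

3

1. cyber liability coverage $185,000 ≥ $175,000 → met
2. open corrective-action items 2 > 0 → not met
3. proficiency testing 30 days ago vs limit 60 → met
4. quality-control review 173 days ago vs limit 180 → met
5. professional liability coverage $2,500,000 < $2,775,000 → not met
6. CLIA inspection 577 days ago vs limit 540 → not met
7. condition 'performs genetic testing' does not hold → requirement n/a → met
Not met: 3 of 7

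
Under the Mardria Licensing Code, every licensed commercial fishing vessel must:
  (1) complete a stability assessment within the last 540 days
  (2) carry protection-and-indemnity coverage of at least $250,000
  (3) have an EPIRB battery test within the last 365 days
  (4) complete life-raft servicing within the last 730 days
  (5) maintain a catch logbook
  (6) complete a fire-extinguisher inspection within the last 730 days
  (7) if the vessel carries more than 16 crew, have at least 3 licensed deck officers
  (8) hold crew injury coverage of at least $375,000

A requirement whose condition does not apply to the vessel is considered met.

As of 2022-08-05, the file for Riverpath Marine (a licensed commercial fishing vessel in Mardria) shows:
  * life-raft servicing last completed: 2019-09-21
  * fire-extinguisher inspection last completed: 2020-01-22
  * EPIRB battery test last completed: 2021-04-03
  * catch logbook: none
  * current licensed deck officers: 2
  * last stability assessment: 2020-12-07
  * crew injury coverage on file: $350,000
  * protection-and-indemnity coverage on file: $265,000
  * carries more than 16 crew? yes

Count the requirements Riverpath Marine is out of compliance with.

7

1. stability assessment 606 days ago vs limit 540 → not met
2. protection-and-indemnity coverage $265,000 ≥ $250,000 → met
3. EPIRB battery test 489 days ago vs limit 365 → not met
4. life-raft servicing 1049 days ago vs limit 730 → not met
5. catch logbook absent → not met
6. fire-extinguisher inspection 926 days ago vs limit 730 → not met
7. condition 'carries more than 16 crew' holds; licensed deck officers 2 < 3 → not met
8. crew injury coverage $350,000 < $375,000 → not met
Not met: 7 of 8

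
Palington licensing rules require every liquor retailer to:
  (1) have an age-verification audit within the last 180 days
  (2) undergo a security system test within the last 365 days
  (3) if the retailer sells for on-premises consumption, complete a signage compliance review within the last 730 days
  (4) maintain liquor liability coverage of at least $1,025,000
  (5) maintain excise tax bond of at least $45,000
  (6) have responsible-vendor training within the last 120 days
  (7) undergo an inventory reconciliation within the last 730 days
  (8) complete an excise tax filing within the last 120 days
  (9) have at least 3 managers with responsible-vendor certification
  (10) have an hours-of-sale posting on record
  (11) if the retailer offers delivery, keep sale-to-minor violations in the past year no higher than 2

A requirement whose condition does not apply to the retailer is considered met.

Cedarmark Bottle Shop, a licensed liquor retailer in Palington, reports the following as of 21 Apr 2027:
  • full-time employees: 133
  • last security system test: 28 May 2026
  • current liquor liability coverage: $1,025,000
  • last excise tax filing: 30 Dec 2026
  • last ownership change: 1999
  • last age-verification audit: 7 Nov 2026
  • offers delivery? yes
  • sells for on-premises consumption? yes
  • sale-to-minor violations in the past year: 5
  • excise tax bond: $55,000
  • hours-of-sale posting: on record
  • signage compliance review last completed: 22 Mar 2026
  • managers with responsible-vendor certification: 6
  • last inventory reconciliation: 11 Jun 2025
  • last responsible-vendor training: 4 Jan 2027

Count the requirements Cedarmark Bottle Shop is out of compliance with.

1

1. age-verification audit 165 days ago vs limit 180 → met
2. security system test 328 days ago vs limit 365 → met
3. condition 'sells for on-premises consumption' holds; signage compliance review 395 days ago vs limit 730 → met
4. liquor liability coverage $1,025,000 ≥ $1,025,000 → met
5. excise tax bond $55,000 ≥ $45,000 → met
6. responsible-vendor training 107 days ago vs limit 120 → met
7. inventory reconciliation 679 days ago vs limit 730 → met
8. excise tax filing 112 days ago vs limit 120 → met
9. managers with responsible-vendor certification 6 ≥ 3 → met
10. hours-of-sale posting present → met
11. condition 'offers delivery' holds; sale-to-minor violations in the past year 5 > 2 → not met
Not met: 1 of 11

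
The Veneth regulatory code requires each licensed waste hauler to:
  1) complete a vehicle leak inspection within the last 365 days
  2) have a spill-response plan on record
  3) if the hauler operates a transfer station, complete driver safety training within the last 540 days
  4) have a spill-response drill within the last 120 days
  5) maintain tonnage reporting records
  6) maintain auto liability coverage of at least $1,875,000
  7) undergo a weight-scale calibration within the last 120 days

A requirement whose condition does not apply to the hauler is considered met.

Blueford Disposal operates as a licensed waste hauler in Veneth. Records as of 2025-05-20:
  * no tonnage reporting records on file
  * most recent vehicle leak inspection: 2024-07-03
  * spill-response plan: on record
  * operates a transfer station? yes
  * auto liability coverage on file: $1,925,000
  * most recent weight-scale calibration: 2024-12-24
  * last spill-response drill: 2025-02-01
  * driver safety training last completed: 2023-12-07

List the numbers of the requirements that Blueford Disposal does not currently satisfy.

1. vehicle leak inspection 321 days ago vs limit 365 → met
2. spill-response plan present → met
3. condition 'operates a transfer station' holds; driver safety training 530 days ago vs limit 540 → met
4. spill-response drill 108 days ago vs limit 120 → met
5. tonnage reporting records absent → not met
6. auto liability coverage $1,925,000 ≥ $1,875,000 → met
7. weight-scale calibration 147 days ago vs limit 120 → not met
Not met: 5, 7

5, 7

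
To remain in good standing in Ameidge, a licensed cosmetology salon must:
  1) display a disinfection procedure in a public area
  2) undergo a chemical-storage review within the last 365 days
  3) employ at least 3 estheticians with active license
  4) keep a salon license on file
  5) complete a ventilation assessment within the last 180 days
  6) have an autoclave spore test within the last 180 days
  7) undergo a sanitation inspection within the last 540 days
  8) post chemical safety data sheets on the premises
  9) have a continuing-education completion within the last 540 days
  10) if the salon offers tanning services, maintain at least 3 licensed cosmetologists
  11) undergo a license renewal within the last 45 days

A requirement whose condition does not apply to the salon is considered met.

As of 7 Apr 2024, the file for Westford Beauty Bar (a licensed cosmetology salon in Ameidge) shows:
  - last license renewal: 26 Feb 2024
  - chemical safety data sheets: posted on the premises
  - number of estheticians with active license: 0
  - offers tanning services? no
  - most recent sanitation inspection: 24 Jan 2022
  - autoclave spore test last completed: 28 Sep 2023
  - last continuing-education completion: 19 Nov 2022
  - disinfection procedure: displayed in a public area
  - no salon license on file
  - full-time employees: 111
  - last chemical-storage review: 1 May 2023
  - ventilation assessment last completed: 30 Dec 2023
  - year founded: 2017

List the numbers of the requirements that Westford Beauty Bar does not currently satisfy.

1. disinfection procedure present → met
2. chemical-storage review 342 days ago vs limit 365 → met
3. estheticians with active license 0 < 3 → not met
4. salon license absent → not met
5. ventilation assessment 99 days ago vs limit 180 → met
6. autoclave spore test 192 days ago vs limit 180 → not met
7. sanitation inspection 804 days ago vs limit 540 → not met
8. chemical safety data sheets present → met
9. continuing-education completion 505 days ago vs limit 540 → met
10. condition 'offers tanning services' does not hold → requirement n/a → met
11. license renewal 41 days ago vs limit 45 → met
Not met: 3, 4, 6, 7

3, 4, 6, 7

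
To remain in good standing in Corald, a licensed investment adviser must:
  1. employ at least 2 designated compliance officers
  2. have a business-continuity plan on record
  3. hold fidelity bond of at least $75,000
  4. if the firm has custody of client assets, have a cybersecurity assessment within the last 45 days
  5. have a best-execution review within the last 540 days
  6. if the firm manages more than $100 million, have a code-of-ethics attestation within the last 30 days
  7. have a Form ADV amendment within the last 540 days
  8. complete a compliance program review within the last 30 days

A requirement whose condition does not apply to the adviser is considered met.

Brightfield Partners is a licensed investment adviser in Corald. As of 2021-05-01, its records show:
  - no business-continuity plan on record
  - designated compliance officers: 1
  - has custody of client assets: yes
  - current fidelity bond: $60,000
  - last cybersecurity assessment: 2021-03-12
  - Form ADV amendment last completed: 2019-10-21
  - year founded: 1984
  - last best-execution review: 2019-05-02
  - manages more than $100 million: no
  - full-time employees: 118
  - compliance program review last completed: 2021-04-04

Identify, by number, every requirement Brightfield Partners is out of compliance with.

1, 2, 3, 4, 5, 7

1. designated compliance officers 1 < 2 → not met
2. business-continuity plan absent → not met
3. fidelity bond $60,000 < $75,000 → not met
4. condition 'has custody of client assets' holds; cybersecurity assessment 50 days ago vs limit 45 → not met
5. best-execution review 730 days ago vs limit 540 → not met
6. condition 'manages more than $100 million' does not hold → requirement n/a → met
7. Form ADV amendment 558 days ago vs limit 540 → not met
8. compliance program review 27 days ago vs limit 30 → met
Not met: 1, 2, 3, 4, 5, 7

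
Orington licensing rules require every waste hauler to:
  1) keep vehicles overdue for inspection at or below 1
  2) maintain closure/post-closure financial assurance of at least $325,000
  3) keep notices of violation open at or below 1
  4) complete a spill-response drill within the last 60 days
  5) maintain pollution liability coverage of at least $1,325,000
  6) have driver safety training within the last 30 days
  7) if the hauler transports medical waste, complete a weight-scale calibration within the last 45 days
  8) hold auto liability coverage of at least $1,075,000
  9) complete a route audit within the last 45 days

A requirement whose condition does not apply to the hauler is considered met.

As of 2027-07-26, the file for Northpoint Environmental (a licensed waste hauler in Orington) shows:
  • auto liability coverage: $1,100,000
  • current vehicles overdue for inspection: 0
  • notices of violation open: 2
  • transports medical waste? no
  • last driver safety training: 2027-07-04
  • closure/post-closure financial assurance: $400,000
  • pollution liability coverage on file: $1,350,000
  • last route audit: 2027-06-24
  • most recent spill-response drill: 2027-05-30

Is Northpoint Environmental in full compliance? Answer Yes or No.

No

1. vehicles overdue for inspection 0 ≤ 1 → met
2. closure/post-closure financial assurance $400,000 ≥ $325,000 → met
3. notices of violation open 2 > 1 → not met
4. spill-response drill 57 days ago vs limit 60 → met
5. pollution liability coverage $1,350,000 ≥ $1,325,000 → met
6. driver safety training 22 days ago vs limit 30 → met
7. condition 'transports medical waste' does not hold → requirement n/a → met
8. auto liability coverage $1,100,000 ≥ $1,075,000 → met
9. route audit 32 days ago vs limit 45 → met
Not met: 3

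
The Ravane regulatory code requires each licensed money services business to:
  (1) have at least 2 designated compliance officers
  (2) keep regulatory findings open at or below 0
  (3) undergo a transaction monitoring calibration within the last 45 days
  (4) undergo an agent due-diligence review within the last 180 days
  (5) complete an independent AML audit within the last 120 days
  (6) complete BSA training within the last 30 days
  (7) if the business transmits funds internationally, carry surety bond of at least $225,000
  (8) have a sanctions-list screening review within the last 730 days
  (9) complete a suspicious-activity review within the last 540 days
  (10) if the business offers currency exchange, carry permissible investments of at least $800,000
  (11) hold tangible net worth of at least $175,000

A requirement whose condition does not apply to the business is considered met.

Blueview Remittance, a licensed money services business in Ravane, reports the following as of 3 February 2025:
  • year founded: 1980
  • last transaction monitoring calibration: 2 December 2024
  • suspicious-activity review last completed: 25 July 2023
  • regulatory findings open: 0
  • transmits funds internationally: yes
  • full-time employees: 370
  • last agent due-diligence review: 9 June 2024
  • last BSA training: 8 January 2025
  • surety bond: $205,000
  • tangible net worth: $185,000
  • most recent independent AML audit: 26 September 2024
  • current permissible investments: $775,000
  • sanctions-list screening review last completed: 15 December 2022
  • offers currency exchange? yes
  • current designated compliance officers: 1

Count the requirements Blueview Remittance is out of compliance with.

8

1. designated compliance officers 1 < 2 → not met
2. regulatory findings open 0 ≤ 0 → met
3. transaction monitoring calibration 63 days ago vs limit 45 → not met
4. agent due-diligence review 239 days ago vs limit 180 → not met
5. independent AML audit 130 days ago vs limit 120 → not met
6. BSA training 26 days ago vs limit 30 → met
7. condition 'transmits funds internationally' holds; surety bond $205,000 < $225,000 → not met
8. sanctions-list screening review 781 days ago vs limit 730 → not met
9. suspicious-activity review 559 days ago vs limit 540 → not met
10. condition 'offers currency exchange' holds; permissible investments $775,000 < $800,000 → not met
11. tangible net worth $185,000 ≥ $175,000 → met
Not met: 8 of 11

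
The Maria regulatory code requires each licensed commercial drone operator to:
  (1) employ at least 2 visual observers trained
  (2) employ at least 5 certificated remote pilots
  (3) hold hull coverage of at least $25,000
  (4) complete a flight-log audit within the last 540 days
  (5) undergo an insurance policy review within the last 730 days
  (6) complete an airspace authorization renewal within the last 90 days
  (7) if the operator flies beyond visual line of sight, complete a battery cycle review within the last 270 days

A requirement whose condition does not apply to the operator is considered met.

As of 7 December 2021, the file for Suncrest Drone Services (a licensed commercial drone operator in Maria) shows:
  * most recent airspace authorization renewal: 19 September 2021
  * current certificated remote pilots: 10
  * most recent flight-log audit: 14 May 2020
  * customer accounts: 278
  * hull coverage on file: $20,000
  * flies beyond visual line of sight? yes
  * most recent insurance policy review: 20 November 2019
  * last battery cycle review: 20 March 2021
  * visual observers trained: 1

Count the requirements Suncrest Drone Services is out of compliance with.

4

1. visual observers trained 1 < 2 → not met
2. certificated remote pilots 10 ≥ 5 → met
3. hull coverage $20,000 < $25,000 → not met
4. flight-log audit 572 days ago vs limit 540 → not met
5. insurance policy review 748 days ago vs limit 730 → not met
6. airspace authorization renewal 79 days ago vs limit 90 → met
7. condition 'flies beyond visual line of sight' holds; battery cycle review 262 days ago vs limit 270 → met
Not met: 4 of 7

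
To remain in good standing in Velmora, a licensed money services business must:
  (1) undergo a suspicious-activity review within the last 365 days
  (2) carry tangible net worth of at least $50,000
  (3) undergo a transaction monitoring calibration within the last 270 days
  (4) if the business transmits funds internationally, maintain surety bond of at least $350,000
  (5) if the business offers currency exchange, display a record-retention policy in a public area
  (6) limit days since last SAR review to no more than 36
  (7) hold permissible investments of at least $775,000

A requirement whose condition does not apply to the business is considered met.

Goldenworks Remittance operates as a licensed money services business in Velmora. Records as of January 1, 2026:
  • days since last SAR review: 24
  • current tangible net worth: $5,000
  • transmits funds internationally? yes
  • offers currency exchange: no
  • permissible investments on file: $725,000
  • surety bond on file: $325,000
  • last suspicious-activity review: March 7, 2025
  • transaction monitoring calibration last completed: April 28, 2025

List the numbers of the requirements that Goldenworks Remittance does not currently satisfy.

1. suspicious-activity review 300 days ago vs limit 365 → met
2. tangible net worth $5,000 < $50,000 → not met
3. transaction monitoring calibration 248 days ago vs limit 270 → met
4. condition 'transmits funds internationally' holds; surety bond $325,000 < $350,000 → not met
5. condition 'offers currency exchange' does not hold → requirement n/a → met
6. days since last SAR review 24 ≤ 36 → met
7. permissible investments $725,000 < $775,000 → not met
Not met: 2, 4, 7

2, 4, 7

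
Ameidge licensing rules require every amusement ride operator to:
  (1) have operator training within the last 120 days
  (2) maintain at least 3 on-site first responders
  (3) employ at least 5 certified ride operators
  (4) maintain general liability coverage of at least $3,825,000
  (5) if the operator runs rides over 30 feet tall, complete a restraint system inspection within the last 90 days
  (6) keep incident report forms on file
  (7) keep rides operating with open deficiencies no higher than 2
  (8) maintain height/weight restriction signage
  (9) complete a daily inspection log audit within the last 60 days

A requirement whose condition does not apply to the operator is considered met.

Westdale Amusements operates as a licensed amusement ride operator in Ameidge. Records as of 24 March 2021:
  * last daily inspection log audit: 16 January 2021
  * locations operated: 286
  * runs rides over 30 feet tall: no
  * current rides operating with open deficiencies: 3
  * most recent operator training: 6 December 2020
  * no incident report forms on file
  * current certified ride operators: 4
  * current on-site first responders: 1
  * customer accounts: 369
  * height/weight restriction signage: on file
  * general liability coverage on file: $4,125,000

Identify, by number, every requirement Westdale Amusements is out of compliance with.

1. operator training 108 days ago vs limit 120 → met
2. on-site first responders 1 < 3 → not met
3. certified ride operators 4 < 5 → not met
4. general liability coverage $4,125,000 ≥ $3,825,000 → met
5. condition 'runs rides over 30 feet tall' does not hold → requirement n/a → met
6. incident report forms absent → not met
7. rides operating with open deficiencies 3 > 2 → not met
8. height/weight restriction signage present → met
9. daily inspection log audit 67 days ago vs limit 60 → not met
Not met: 2, 3, 6, 7, 9

2, 3, 6, 7, 9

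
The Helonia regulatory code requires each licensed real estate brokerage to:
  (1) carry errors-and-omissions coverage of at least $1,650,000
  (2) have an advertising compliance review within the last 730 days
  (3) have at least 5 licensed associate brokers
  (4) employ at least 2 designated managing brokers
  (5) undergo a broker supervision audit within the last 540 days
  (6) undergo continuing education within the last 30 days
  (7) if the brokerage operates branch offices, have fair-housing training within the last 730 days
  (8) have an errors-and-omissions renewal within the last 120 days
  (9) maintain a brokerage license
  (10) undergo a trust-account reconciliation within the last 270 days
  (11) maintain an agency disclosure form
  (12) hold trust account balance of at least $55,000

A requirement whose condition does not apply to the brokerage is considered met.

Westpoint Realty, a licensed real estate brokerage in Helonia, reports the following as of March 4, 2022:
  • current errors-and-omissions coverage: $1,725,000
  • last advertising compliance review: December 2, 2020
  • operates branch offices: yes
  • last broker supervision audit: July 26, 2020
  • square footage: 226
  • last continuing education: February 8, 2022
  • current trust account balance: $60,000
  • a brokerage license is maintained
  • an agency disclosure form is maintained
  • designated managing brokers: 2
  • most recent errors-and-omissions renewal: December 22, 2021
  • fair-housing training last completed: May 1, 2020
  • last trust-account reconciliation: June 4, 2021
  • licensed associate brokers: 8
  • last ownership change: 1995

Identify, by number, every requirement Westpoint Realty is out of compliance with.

5, 10

1. errors-and-omissions coverage $1,725,000 ≥ $1,650,000 → met
2. advertising compliance review 457 days ago vs limit 730 → met
3. licensed associate brokers 8 ≥ 5 → met
4. designated managing brokers 2 ≥ 2 → met
5. broker supervision audit 586 days ago vs limit 540 → not met
6. continuing education 24 days ago vs limit 30 → met
7. condition 'operates branch offices' holds; fair-housing training 672 days ago vs limit 730 → met
8. errors-and-omissions renewal 72 days ago vs limit 120 → met
9. brokerage license present → met
10. trust-account reconciliation 273 days ago vs limit 270 → not met
11. agency disclosure form present → met
12. trust account balance $60,000 ≥ $55,000 → met
Not met: 5, 10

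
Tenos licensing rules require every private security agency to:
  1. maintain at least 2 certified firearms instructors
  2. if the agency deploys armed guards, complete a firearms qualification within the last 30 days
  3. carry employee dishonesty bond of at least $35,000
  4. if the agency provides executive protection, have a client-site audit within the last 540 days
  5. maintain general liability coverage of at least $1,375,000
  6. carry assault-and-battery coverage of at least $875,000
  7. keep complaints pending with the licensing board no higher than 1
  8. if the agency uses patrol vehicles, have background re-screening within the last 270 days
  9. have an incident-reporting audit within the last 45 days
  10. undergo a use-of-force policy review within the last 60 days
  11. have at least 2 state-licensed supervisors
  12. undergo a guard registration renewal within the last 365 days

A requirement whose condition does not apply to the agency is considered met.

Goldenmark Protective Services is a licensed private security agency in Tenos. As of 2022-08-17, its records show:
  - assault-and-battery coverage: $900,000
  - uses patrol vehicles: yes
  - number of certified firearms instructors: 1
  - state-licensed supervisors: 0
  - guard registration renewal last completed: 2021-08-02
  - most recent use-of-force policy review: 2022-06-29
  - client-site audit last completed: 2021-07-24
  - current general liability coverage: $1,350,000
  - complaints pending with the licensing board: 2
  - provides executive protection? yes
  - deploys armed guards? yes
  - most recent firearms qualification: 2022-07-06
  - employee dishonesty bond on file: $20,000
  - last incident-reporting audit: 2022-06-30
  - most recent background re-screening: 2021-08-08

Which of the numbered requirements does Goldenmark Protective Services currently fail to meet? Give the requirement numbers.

1. certified firearms instructors 1 < 2 → not met
2. condition 'deploys armed guards' holds; firearms qualification 42 days ago vs limit 30 → not met
3. employee dishonesty bond $20,000 < $35,000 → not met
4. condition 'provides executive protection' holds; client-site audit 389 days ago vs limit 540 → met
5. general liability coverage $1,350,000 < $1,375,000 → not met
6. assault-and-battery coverage $900,000 ≥ $875,000 → met
7. complaints pending with the licensing board 2 > 1 → not met
8. condition 'uses patrol vehicles' holds; background re-screening 374 days ago vs limit 270 → not met
9. incident-reporting audit 48 days ago vs limit 45 → not met
10. use-of-force policy review 49 days ago vs limit 60 → met
11. state-licensed supervisors 0 < 2 → not met
12. guard registration renewal 380 days ago vs limit 365 → not met
Not met: 1, 2, 3, 5, 7, 8, 9, 11, 12

1, 2, 3, 5, 7, 8, 9, 11, 12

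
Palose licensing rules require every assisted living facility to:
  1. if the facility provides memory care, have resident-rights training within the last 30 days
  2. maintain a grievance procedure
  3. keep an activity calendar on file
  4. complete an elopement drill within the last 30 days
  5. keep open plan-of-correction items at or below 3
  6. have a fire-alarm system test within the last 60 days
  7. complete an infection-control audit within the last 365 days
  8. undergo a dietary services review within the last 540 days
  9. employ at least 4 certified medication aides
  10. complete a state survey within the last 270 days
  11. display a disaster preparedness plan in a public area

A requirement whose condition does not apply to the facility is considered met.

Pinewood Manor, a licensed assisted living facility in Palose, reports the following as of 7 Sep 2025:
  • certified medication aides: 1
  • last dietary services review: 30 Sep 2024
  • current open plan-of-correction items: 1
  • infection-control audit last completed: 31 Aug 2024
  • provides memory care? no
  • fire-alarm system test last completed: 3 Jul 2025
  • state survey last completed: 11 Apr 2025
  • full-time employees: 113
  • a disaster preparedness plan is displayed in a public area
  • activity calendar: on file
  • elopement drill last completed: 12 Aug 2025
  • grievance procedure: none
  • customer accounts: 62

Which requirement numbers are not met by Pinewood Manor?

2, 6, 7, 9

1. condition 'provides memory care' does not hold → requirement n/a → met
2. grievance procedure absent → not met
3. activity calendar present → met
4. elopement drill 26 days ago vs limit 30 → met
5. open plan-of-correction items 1 ≤ 3 → met
6. fire-alarm system test 66 days ago vs limit 60 → not met
7. infection-control audit 372 days ago vs limit 365 → not met
8. dietary services review 342 days ago vs limit 540 → met
9. certified medication aides 1 < 4 → not met
10. state survey 149 days ago vs limit 270 → met
11. disaster preparedness plan present → met
Not met: 2, 6, 7, 9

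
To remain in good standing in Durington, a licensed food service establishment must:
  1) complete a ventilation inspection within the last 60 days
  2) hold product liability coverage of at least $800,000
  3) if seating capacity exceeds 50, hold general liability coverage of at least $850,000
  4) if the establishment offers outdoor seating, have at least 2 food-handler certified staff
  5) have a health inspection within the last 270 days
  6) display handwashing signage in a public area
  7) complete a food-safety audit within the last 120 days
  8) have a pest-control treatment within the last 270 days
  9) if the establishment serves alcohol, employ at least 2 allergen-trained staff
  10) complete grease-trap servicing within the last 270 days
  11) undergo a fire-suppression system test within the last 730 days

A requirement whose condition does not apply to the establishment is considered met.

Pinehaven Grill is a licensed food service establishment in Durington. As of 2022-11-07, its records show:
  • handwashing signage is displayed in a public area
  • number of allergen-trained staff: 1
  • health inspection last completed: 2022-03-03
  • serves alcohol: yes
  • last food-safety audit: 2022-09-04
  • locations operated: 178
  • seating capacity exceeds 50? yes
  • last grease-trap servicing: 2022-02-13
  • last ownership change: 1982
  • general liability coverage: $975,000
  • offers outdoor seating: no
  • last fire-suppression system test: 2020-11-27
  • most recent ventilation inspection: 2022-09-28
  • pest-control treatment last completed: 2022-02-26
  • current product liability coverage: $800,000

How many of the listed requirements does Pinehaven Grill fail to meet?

1

1. ventilation inspection 40 days ago vs limit 60 → met
2. product liability coverage $800,000 ≥ $800,000 → met
3. condition 'seating capacity exceeds 50' holds; general liability coverage $975,000 ≥ $850,000 → met
4. condition 'offers outdoor seating' does not hold → requirement n/a → met
5. health inspection 249 days ago vs limit 270 → met
6. handwashing signage present → met
7. food-safety audit 64 days ago vs limit 120 → met
8. pest-control treatment 254 days ago vs limit 270 → met
9. condition 'serves alcohol' holds; allergen-trained staff 1 < 2 → not met
10. grease-trap servicing 267 days ago vs limit 270 → met
11. fire-suppression system test 710 days ago vs limit 730 → met
Not met: 1 of 11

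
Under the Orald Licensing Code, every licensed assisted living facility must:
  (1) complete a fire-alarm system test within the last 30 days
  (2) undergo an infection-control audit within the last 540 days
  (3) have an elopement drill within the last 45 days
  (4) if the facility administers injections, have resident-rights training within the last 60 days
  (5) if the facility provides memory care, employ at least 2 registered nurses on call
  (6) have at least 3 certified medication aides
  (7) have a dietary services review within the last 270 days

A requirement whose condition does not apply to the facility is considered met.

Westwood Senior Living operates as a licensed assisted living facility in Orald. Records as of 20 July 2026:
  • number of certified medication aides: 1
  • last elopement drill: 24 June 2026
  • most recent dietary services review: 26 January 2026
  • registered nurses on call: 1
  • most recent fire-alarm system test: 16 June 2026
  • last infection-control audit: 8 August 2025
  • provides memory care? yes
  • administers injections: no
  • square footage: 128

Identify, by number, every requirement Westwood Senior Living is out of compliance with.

1, 5, 6

1. fire-alarm system test 34 days ago vs limit 30 → not met
2. infection-control audit 346 days ago vs limit 540 → met
3. elopement drill 26 days ago vs limit 45 → met
4. condition 'administers injections' does not hold → requirement n/a → met
5. condition 'provides memory care' holds; registered nurses on call 1 < 2 → not met
6. certified medication aides 1 < 3 → not met
7. dietary services review 175 days ago vs limit 270 → met
Not met: 1, 5, 6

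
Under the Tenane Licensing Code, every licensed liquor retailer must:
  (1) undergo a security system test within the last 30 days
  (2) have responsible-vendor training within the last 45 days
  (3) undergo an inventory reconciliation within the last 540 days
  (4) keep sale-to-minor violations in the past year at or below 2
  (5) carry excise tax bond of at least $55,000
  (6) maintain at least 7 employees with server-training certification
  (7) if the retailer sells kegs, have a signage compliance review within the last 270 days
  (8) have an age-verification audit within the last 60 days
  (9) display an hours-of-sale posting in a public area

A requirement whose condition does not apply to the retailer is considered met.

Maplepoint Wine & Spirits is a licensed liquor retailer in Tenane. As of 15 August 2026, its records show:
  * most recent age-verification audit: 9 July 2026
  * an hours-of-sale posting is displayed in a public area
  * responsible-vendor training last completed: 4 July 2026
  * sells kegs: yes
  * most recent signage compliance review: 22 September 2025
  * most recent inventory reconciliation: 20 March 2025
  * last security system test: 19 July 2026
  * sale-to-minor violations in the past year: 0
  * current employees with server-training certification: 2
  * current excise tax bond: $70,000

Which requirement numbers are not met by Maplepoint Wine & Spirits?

1. security system test 27 days ago vs limit 30 → met
2. responsible-vendor training 42 days ago vs limit 45 → met
3. inventory reconciliation 513 days ago vs limit 540 → met
4. sale-to-minor violations in the past year 0 ≤ 2 → met
5. excise tax bond $70,000 ≥ $55,000 → met
6. employees with server-training certification 2 < 7 → not met
7. condition 'sells kegs' holds; signage compliance review 327 days ago vs limit 270 → not met
8. age-verification audit 37 days ago vs limit 60 → met
9. hours-of-sale posting present → met
Not met: 6, 7

6, 7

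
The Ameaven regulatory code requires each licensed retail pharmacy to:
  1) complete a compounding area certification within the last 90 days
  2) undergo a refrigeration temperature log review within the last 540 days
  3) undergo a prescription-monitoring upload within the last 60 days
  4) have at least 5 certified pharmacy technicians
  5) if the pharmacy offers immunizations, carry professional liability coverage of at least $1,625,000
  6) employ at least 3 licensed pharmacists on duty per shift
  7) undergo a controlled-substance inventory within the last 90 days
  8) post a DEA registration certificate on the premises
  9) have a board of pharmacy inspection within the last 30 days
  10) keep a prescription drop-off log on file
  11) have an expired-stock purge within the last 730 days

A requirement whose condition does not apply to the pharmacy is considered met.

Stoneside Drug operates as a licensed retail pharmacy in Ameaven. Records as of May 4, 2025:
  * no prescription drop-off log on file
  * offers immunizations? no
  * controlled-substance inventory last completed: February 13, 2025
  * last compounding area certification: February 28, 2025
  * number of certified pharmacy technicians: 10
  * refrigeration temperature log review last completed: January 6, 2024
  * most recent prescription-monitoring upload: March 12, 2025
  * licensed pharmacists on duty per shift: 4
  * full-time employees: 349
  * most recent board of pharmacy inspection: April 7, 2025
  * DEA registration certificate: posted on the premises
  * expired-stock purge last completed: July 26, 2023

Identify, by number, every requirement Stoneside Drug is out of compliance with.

1. compounding area certification 65 days ago vs limit 90 → met
2. refrigeration temperature log review 484 days ago vs limit 540 → met
3. prescription-monitoring upload 53 days ago vs limit 60 → met
4. certified pharmacy technicians 10 ≥ 5 → met
5. condition 'offers immunizations' does not hold → requirement n/a → met
6. licensed pharmacists on duty per shift 4 ≥ 3 → met
7. controlled-substance inventory 80 days ago vs limit 90 → met
8. DEA registration certificate present → met
9. board of pharmacy inspection 27 days ago vs limit 30 → met
10. prescription drop-off log absent → not met
11. expired-stock purge 648 days ago vs limit 730 → met
Not met: 10

10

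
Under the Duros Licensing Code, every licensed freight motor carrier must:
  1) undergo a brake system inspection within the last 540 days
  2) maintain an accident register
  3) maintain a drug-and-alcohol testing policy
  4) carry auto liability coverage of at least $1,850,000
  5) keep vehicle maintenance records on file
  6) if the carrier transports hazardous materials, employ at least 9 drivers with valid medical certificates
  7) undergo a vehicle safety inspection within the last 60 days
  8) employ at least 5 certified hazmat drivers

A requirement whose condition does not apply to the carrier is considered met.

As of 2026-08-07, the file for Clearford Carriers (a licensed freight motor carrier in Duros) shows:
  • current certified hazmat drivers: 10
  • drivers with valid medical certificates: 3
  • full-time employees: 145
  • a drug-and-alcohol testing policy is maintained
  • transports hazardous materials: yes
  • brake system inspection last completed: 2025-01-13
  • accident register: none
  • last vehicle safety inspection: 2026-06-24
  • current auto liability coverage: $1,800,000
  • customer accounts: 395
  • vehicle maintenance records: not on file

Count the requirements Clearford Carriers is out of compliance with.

1. brake system inspection 571 days ago vs limit 540 → not met
2. accident register absent → not met
3. drug-and-alcohol testing policy present → met
4. auto liability coverage $1,800,000 < $1,850,000 → not met
5. vehicle maintenance records absent → not met
6. condition 'transports hazardous materials' holds; drivers with valid medical certificates 3 < 9 → not met
7. vehicle safety inspection 44 days ago vs limit 60 → met
8. certified hazmat drivers 10 ≥ 5 → met
Not met: 5 of 8

5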